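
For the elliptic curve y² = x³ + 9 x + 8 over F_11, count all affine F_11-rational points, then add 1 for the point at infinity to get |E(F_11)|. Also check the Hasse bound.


Affine points = {(2, 1), (2, 10), (4, 3), (4, 8), (6, 5), (6, 6), (8, 3), (8, 8), (9, 2), (9, 9), (10, 3), (10, 8)}; affine count = 12; |E(F_11)| = 13.

Discriminant check: Δ ∝ 4a³ + 27b² = 4·9³ + 27·8² = 4·729 + 27·64 ≡ 2 (mod 11). Nonzero ⇒ E is nonsingular.
For each x ∈ F_11, compute rhs = x³ + 9·x + 8 mod 11, then count y ∈ F_11 with y² ≡ rhs.
  x = 0: rhs = 8, matching y values: none (0 points).
  x = 1: rhs = 7, matching y values: none (0 points).
  x = 2: rhs = 1, matching y values: 1, 10 (2 points).
  x = 3: rhs = 7, matching y values: none (0 points).
  x = 4: rhs = 9, matching y values: 3, 8 (2 points).
  x = 5: rhs = 2, matching y values: none (0 points).
  x = 6: rhs = 3, matching y values: 5, 6 (2 points).
  x = 7: rhs = 7, matching y values: none (0 points).
  x = 8: rhs = 9, matching y values: 3, 8 (2 points).
  x = 9: rhs = 4, matching y values: 2, 9 (2 points).
  x = 10: rhs = 9, matching y values: 3, 8 (2 points).
Total affine count: 12.
Full point count |E(F_11)| = 12 + 1 = 13.
Hasse bound: |13 − (11+1)| = |1| = 1 ≤ 2√11 ≈ 6.6332 ✓.


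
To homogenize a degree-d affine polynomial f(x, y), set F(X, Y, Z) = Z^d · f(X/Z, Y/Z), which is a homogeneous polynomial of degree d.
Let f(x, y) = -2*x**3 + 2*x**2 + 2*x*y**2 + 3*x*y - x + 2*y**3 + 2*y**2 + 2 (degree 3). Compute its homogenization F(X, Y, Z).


F(X, Y, Z) = -2*X**3 + 2*X**2*Z + 2*X*Y**2 + 3*X*Y*Z - X*Z**2 + 2*Y**3 + 2*Y**2*Z + 2*Z**3

deg(f) = 3.
Substitute x = X/Z, y = Y/Z into f, then multiply by Z^3.
  monomial -2·x^3·y^0 ↦ -2·X^3·Y^0·Z^0.
  monomial 2·x^2·y^0 ↦ 2·X^2·Y^0·Z^1.
  monomial 2·x^1·y^2 ↦ 2·X^1·Y^2·Z^0.
  monomial 3·x^1·y^1 ↦ 3·X^1·Y^1·Z^1.
  monomial -1·x^1·y^0 ↦ -1·X^1·Y^0·Z^2.
  monomial 2·x^0·y^3 ↦ 2·X^0·Y^3·Z^0.
  monomial 2·x^0·y^2 ↦ 2·X^0·Y^2·Z^1.
  monomial 2·x^0·y^0 ↦ 2·X^0·Y^0·Z^3.
Collecting: F(X, Y, Z) = -2*X**3 + 2*X**2*Z + 2*X*Y**2 + 3*X*Y*Z - X*Z**2 + 2*Y**3 + 2*Y**2*Z + 2*Z**3.


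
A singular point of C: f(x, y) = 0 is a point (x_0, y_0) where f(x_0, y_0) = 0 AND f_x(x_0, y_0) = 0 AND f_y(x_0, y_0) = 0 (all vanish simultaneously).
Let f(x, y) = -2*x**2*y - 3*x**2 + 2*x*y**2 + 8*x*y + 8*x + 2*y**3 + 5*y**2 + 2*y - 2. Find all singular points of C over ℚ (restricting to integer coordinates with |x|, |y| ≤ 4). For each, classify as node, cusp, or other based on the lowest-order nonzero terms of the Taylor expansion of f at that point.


Singular points: {(1, -1)}; classification: node.

Compute partial derivatives:
  f_x = -4*x*y - 6*x + 2*y**2 + 8*y + 8.
  f_y = -2*x**2 + 4*x*y + 8*x + 6*y**2 + 10*y + 2.
Scan x_0 ∈ {−4, ..., 4}. For each x_0, f_y(x_0, y) is a polynomial in y; find its integer roots y ∈ {−4, ..., 4}, then test f_x and f at those candidates.
  x = -4: f_y(-4, y) = 6*y**2 - 6*y - 62; no integer root y with |y| ≤ 4.
  x = -3: f_y(-3, y) = 6*y**2 - 2*y - 40; no integer root y with |y| ≤ 4.
  x = -2: f_y(-2, y) = 6*y**2 + 2*y - 22; no integer root y with |y| ≤ 4.
  x = -1: f_y(-1, y) = 6*y**2 + 6*y - 8; no integer root y with |y| ≤ 4.
  x = 0: f_y(0, y) = 6*y**2 + 10*y + 2; no integer root y with |y| ≤ 4.
  x = 1: f_y(1, y) = 6*y**2 + 14*y + 8; vanishes at y ∈ {-1}. (1, -1): f_x = 0, f = 0 — SINGULAR.
  x = 2: f_y(2, y) = 6*y**2 + 18*y + 10; no integer root y with |y| ≤ 4.
  x = 3: f_y(3, y) = 6*y**2 + 22*y + 8; no integer root y with |y| ≤ 4.
  x = 4: f_y(4, y) = 6*y**2 + 26*y + 2; no integer root y with |y| ≤ 4.
Only singular point on the grid: (1, -1).
Classify: substitute x = 1 + u, y = -1 + v and expand: f = -2*u**2*v - u**2 + 2*u*v**2 + 2*v**3 + v**2.
No constant or linear terms (consistent with a singular point). Quadratic part: -u**2 + v**2. Cubic part: -2*u**2*v + 2*u*v**2 + 2*v**3.
The quadratic part v**2 - u**2 = (v − u)(v + u) splits into two distinct linear factors, so there are two distinct tangent lines y − -1 = ±(x − 1) — this is a node (ordinary double point).
Classification: node.


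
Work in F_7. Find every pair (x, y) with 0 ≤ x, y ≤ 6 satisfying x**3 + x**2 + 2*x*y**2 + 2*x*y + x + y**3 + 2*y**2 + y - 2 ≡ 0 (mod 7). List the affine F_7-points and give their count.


Affine F_7-points: {(0, 4), (3, 2), (5, 2), (6, 3)}; count = 4.

For each of the 49 pairs (x, y) ∈ F_7², evaluate f(x, y) mod 7. Record the zeros.
  x = 0: [0↦5, 1↦2, 2↦2, 3↦4, 4↦0, 5↦3, 6↦5]  zeros at y ∈ {4}
  x = 1: [0↦1, 1↦2, 2↦3, 3↦3, 4↦1, 5↦3, 6↦1]  zeros at y ∈ ∅
  x = 2: [0↦5, 1↦3, 2↦5, 3↦3, 4↦3, 5↦4, 6↦5]  zeros at y ∈ ∅
  x = 3: [0↦2, 1↦4, 2↦0, 3↦3, 4↦5, 5↦5, 6↦2]  zeros at y ∈ {2}
  x = 4: [0↦5, 1↦4, 2↦1, 3↦2, 4↦6, 5↦5, 6↦5]  zeros at y ∈ ∅
  x = 5: [0↦6, 1↦2, 2↦0, 3↦6, 4↦5, 5↦3, 6↦6]  zeros at y ∈ {2}
  x = 6: [0↦4, 1↦4, 2↦3, 3↦0, 4↦1, 5↦5, 6↦4]  zeros at y ∈ {3}
Collecting zeros: affine points = {(0, 4), (3, 2), (5, 2), (6, 3)}.
Total count |C(F_7)_aff| = 4.


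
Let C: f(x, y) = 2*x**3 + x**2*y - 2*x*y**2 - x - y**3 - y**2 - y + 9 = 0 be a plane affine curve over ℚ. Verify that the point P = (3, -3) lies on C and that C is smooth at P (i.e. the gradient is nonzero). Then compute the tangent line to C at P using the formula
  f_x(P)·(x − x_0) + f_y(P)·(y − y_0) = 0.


Tangent line at P: 17*x + 23*y + 18 = 0.

Step 1: f(3, -3) = 0, so P lies on C.
Step 2: partial derivatives
  f_x(x, y) = 6*x**2 + 2*x*y - 2*y**2 - 1, f_y(x, y) = x**2 - 4*x*y - 3*y**2 - 2*y - 1.
  f_x(P) = 17, f_y(P) = 23 (gradient nonzero, so P is smooth).
Step 3: tangent line at P: 17·(x − 3) + 23·(y − -3) = 0.
Expanding: 17*x + 23*y + 18 = 0.


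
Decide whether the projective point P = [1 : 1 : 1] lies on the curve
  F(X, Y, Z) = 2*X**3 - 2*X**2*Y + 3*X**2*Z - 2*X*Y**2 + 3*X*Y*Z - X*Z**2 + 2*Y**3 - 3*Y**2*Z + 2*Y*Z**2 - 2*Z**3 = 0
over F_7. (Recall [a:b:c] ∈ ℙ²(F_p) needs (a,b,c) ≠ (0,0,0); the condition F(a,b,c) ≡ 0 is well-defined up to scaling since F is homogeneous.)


F(1,1,1) ≡ 2 (mod 7); P is NOT on the curve.

Evaluate F(1, 1, 1) term-by-term (mod 7).
  2*X**3 ↦ 2·1·1·1 = 2
  -2*X**2*Y ↦ -2·1·1·1 = -2
  3*X**2*Z ↦ 3·1·1·1 = 3
  -2*X*Y**2 ↦ -2·1·1·1 = -2
  3*X*Y*Z ↦ 3·1·1·1 = 3
  -X*Z**2 ↦ -1·1·1·1 = -1
  2*Y**3 ↦ 2·1·1·1 = 2
  -3*Y**2*Z ↦ -3·1·1·1 = -3
  2*Y*Z**2 ↦ 2·1·1·1 = 2
  -2*Z**3 ↦ -2·1·1·1 = -2
Sum: F(1, 1, 1) = (2) + (-2) + (3) + (-2) + (3) + (-1) + (2) + (-3) + (2) + (-2) = 2.
Reducing mod 7: 2 ≡ 2 (mod 7).
Since F(a, b, c) ≡ 2 ≠ 0 (mod 7), P does NOT lie on the curve.


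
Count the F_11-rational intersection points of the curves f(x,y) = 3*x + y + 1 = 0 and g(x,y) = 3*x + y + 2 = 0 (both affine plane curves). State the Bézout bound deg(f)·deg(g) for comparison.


Common zeros: ∅; count = 0; Bézout bound = 1.

deg(f) = 1, deg(g) = 1, so Bézout bound = 1.
Scan x ∈ F_11. For each x, list the y ∈ F_11 with f(x, y) ≡ 0 and those with g(x, y) ≡ 0 (mod 11); the common zeros in that column are the intersection.
  x = 0: f ≡ 0 at y ∈ {10}; g ≡ 0 at y ∈ {9}; common: ∅.
  x = 1: f ≡ 0 at y ∈ {7}; g ≡ 0 at y ∈ {6}; common: ∅.
  x = 2: f ≡ 0 at y ∈ {4}; g ≡ 0 at y ∈ {3}; common: ∅.
  x = 3: f ≡ 0 at y ∈ {1}; g ≡ 0 at y ∈ {0}; common: ∅.
  x = 4: f ≡ 0 at y ∈ {9}; g ≡ 0 at y ∈ {8}; common: ∅.
  x = 5: f ≡ 0 at y ∈ {6}; g ≡ 0 at y ∈ {5}; common: ∅.
  x = 6: f ≡ 0 at y ∈ {3}; g ≡ 0 at y ∈ {2}; common: ∅.
  x = 7: f ≡ 0 at y ∈ {0}; g ≡ 0 at y ∈ {10}; common: ∅.
  x = 8: f ≡ 0 at y ∈ {8}; g ≡ 0 at y ∈ {7}; common: ∅.
  x = 9: f ≡ 0 at y ∈ {5}; g ≡ 0 at y ∈ {4}; common: ∅.
  x = 10: f ≡ 0 at y ∈ {2}; g ≡ 0 at y ∈ {1}; common: ∅.
Collecting: common zeros = ∅, so the count is 0.
Comparison with the Bézout bound: 0 ≤ 1 = deg(f)·deg(g), as expected for curves with no common component (the affine F_11-count falls short of the bound because intersections may lie at infinity, over extension fields, or carry multiplicity).


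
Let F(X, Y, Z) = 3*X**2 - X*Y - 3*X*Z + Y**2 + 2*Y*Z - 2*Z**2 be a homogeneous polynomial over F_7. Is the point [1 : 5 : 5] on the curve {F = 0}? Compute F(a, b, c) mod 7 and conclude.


F(1,5,5) ≡ 1 (mod 7); P is NOT on the curve.

Evaluate F(1, 5, 5) term-by-term (mod 7).
  3*X**2 ↦ 3·1·1·1 = 3
  -X*Y ↦ -1·1·5·1 = -5
  -3*X*Z ↦ -3·1·1·5 = -15
  Y**2 ↦ 1·1·25·1 = 25
  2*Y*Z ↦ 2·1·5·5 = 50
  -2*Z**2 ↦ -2·1·1·25 = -50
Sum: F(1, 5, 5) = (3) + (-5) + (-15) + (25) + (50) + (-50) = 8.
Reducing mod 7: 8 ≡ 1 (mod 7).
Since F(a, b, c) ≡ 1 ≠ 0 (mod 7), P does NOT lie on the curve.


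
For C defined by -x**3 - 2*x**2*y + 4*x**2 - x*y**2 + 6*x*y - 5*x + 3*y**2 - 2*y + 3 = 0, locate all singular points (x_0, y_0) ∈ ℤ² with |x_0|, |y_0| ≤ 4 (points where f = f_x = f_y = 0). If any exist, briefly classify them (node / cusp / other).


Singular points: {(2, -1)}; classification: cusp.

Compute partial derivatives:
  f_x = -3*x**2 - 4*x*y + 8*x - y**2 + 6*y - 5.
  f_y = -2*x**2 - 2*x*y + 6*x + 6*y - 2.
Scan x_0 ∈ {−4, ..., 4}. For each x_0, f_y(x_0, y) is a polynomial in y; find its integer roots y ∈ {−4, ..., 4}, then test f_x and f at those candidates.
  x = -4: f_y(-4, y) = 14*y - 58; no integer root y with |y| ≤ 4.
  x = -3: f_y(-3, y) = 12*y - 38; no integer root y with |y| ≤ 4.
  x = -2: f_y(-2, y) = 10*y - 22; no integer root y with |y| ≤ 4.
  x = -1: f_y(-1, y) = 8*y - 10; no integer root y with |y| ≤ 4.
  x = 0: f_y(0, y) = 6*y - 2; no integer root y with |y| ≤ 4.
  x = 1: f_y(1, y) = 4*y + 2; no integer root y with |y| ≤ 4.
  x = 2: f_y(2, y) = 2*y + 2; vanishes at y ∈ {-1}. (2, -1): f_x = 0, f = 0 — SINGULAR.
  x = 3: f_y(3, y) = -2; no integer root y with |y| ≤ 4.
  x = 4: f_y(4, y) = -2*y - 10; no integer root y with |y| ≤ 4.
Only singular point on the grid: (2, -1).
Classify: substitute x = 2 + u, y = -1 + v and expand: f = -u**3 - 2*u**2*v - u*v**2 + v**2.
No constant or linear terms (consistent with a singular point). Quadratic part: v**2. Cubic part: -u**3 - 2*u**2*v - u*v**2.
The quadratic part v**2 is a perfect square, so there is a single (double) tangent line v = 0, i.e. y = -1. Restricting the cubic part to that line (v = 0) leaves -u**3 ≠ 0, so f is not divisible by v and the branch is v² ≈ u**3 to lowest order — this is a cusp.
Classification: cusp.


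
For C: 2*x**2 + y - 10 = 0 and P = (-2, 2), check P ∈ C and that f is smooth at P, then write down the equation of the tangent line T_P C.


Tangent line at P: -8*x + y - 18 = 0.

Step 1: f(-2, 2) = 0, so P lies on C.
Step 2: partial derivatives
  f_x(x, y) = 4*x, f_y(x, y) = 1.
  f_x(P) = -8, f_y(P) = 1 (gradient nonzero, so P is smooth).
Step 3: tangent line at P: -8·(x − -2) + 1·(y − 2) = 0.
Expanding: -8*x + y - 18 = 0.


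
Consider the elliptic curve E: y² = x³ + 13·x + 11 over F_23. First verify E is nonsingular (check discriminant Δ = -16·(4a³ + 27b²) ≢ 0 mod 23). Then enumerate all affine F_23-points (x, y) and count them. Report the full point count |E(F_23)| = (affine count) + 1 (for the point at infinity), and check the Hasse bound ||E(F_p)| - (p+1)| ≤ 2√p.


Affine points = {(1, 5), (1, 18), (3, 10), (3, 13), (4, 9), (4, 14), (6, 11), (6, 12), (7, 10), (7, 13), (8, 11), (8, 12), (9, 11), (9, 12), (11, 6), (11, 17), (12, 3), (12, 20), (13, 10), (13, 13), (14, 4), (14, 19), (15, 4), (15, 19), (17, 4), (17, 19), (21, 0)}; affine count = 27; |E(F_23)| = 28.

Discriminant check: Δ ∝ 4a³ + 27b² = 4·13³ + 27·11² = 4·2197 + 27·121 ≡ 3 (mod 23). Nonzero ⇒ E is nonsingular.
For each x ∈ F_23, compute rhs = x³ + 13·x + 11 mod 23, then count y ∈ F_23 with y² ≡ rhs.
  x = 0: rhs = 11, matching y values: none (0 points).
  x = 1: rhs = 2, matching y values: 5, 18 (2 points).
  x = 2: rhs = 22, matching y values: none (0 points).
  x = 3: rhs = 8, matching y values: 10, 13 (2 points).
  x = 4: rhs = 12, matching y values: 9, 14 (2 points).
  x = 5: rhs = 17, matching y values: none (0 points).
  x = 6: rhs = 6, matching y values: 11, 12 (2 points).
  x = 7: rhs = 8, matching y values: 10, 13 (2 points).
  x = 8: rhs = 6, matching y values: 11, 12 (2 points).
  x = 9: rhs = 6, matching y values: 11, 12 (2 points).
  x = 10: rhs = 14, matching y values: none (0 points).
  x = 11: rhs = 13, matching y values: 6, 17 (2 points).
  x = 12: rhs = 9, matching y values: 3, 20 (2 points).
  x = 13: rhs = 8, matching y values: 10, 13 (2 points).
  x = 14: rhs = 16, matching y values: 4, 19 (2 points).
  x = 15: rhs = 16, matching y values: 4, 19 (2 points).
  x = 16: rhs = 14, matching y values: none (0 points).
  x = 17: rhs = 16, matching y values: 4, 19 (2 points).
  x = 18: rhs = 5, matching y values: none (0 points).
  x = 19: rhs = 10, matching y values: none (0 points).
  x = 20: rhs = 14, matching y values: none (0 points).
  x = 21: rhs = 0, matching y values: 0 (1 points).
  x = 22: rhs = 20, matching y values: none (0 points).
Total affine count: 27.
Full point count |E(F_23)| = 27 + 1 = 28.
Hasse bound: |28 − (23+1)| = |4| = 4 ≤ 2√23 ≈ 9.5917 ✓.


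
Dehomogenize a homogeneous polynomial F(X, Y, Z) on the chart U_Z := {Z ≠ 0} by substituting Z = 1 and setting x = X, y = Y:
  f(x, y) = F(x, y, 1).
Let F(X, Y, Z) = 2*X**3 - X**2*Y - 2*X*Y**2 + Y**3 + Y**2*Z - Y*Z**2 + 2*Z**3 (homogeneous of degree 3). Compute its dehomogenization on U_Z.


f(x, y) = 2*x**3 - x**2*y - 2*x*y**2 + y**3 + y**2 - y + 2

On U_Z we set Z = 1. Each monomial c·X^i·Y^j·Z^k in F becomes c·x^i·y^j·1^k = c·x^i·y^j.
Substituting Z = 1: F(X, Y, 1) = 2*x**3 - x**2*y - 2*x*y**2 + y**3 + y**2 - y + 2.
Note: deg(f) ≤ deg(F) = 3; strict inequality happens when F is divisible by Z (lost terms).


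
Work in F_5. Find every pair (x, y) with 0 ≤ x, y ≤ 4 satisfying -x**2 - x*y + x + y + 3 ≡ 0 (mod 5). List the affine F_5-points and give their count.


Affine F_5-points: {(0, 2), (2, 1), (3, 1), (4, 2)}; count = 4.

For each of the 25 pairs (x, y) ∈ F_5², evaluate f(x, y) mod 5. Record the zeros.
  x = 0: [0↦3, 1↦4, 2↦0, 3↦1, 4↦2]  zeros at y ∈ {2}
  x = 1: [0↦3, 1↦3, 2↦3, 3↦3, 4↦3]  zeros at y ∈ ∅
  x = 2: [0↦1, 1↦0, 2↦4, 3↦3, 4↦2]  zeros at y ∈ {1}
  x = 3: [0↦2, 1↦0, 2↦3, 3↦1, 4↦4]  zeros at y ∈ {1}
  x = 4: [0↦1, 1↦3, 2↦0, 3↦2, 4↦4]  zeros at y ∈ {2}
Collecting zeros: affine points = {(0, 2), (2, 1), (3, 1), (4, 2)}.
Total count |C(F_5)_aff| = 4.


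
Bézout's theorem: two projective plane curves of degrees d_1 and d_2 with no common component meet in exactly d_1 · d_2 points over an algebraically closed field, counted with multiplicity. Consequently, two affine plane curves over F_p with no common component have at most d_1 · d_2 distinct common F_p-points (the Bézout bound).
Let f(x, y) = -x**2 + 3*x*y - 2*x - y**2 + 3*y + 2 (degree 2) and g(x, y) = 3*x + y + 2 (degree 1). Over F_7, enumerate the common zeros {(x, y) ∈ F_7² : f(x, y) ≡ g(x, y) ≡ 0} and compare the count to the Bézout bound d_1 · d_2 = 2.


Common zeros: {(1, 2), (3, 3)}; count = 2; Bézout bound = 2.

deg(f) = 2, deg(g) = 1, so Bézout bound = 2.
Scan x ∈ F_7. For each x, list the y ∈ F_7 with f(x, y) ≡ 0 and those with g(x, y) ≡ 0 (mod 7); the common zeros in that column are the intersection.
  x = 0: f ≡ 0 at y ∈ ∅; g ≡ 0 at y ∈ {5}; common: ∅.
  x = 1: f ≡ 0 at y ∈ {2, 4}; g ≡ 0 at y ∈ {2}; common: {2}.
  x = 2: f ≡ 0 at y ∈ {4, 5}; g ≡ 0 at y ∈ {6}; common: ∅.
  x = 3: f ≡ 0 at y ∈ {2, 3}; g ≡ 0 at y ∈ {3}; common: {3}.
  x = 4: f ≡ 0 at y ∈ {3, 5}; g ≡ 0 at y ∈ {0}; common: ∅.
  x = 5: f ≡ 0 at y ∈ ∅; g ≡ 0 at y ∈ {4}; common: ∅.
  x = 6: f ≡ 0 at y ∈ ∅; g ≡ 0 at y ∈ {1}; common: ∅.
Collecting: common zeros = {(1, 2), (3, 3)}, so the count is 2.
Comparison with the Bézout bound: 2 ≤ 2 = deg(f)·deg(g), as expected for curves with no common component (the bound is attained).


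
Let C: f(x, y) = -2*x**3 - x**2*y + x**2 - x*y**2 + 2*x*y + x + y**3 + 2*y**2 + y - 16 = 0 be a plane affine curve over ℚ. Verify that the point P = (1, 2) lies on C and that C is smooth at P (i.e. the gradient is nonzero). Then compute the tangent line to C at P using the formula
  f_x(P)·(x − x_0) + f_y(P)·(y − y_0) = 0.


Tangent line at P: -7*x + 18*y - 29 = 0.

Step 1: f(1, 2) = 0, so P lies on C.
Step 2: partial derivatives
  f_x(x, y) = -6*x**2 - 2*x*y + 2*x - y**2 + 2*y + 1, f_y(x, y) = -x**2 - 2*x*y + 2*x + 3*y**2 + 4*y + 1.
  f_x(P) = -7, f_y(P) = 18 (gradient nonzero, so P is smooth).
Step 3: tangent line at P: -7·(x − 1) + 18·(y − 2) = 0.
Expanding: -7*x + 18*y - 29 = 0.


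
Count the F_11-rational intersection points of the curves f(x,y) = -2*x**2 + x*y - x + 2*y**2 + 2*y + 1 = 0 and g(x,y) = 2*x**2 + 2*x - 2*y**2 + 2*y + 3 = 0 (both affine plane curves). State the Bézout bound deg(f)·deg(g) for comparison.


Common zeros: {(2, 10), (7, 6), (8, 10)}; count = 3; Bézout bound = 4.

deg(f) = 2, deg(g) = 2, so Bézout bound = 4.
Scan x ∈ F_11. For each x, list the y ∈ F_11 with f(x, y) ≡ 0 and those with g(x, y) ≡ 0 (mod 11); the common zeros in that column are the intersection.
  x = 0: f ≡ 0 at y ∈ ∅; g ≡ 0 at y ∈ ∅; common: ∅.
  x = 1: f ≡ 0 at y ∈ {6, 9}; g ≡ 0 at y ∈ {5, 7}; common: ∅.
  x = 2: f ≡ 0 at y ∈ {10}; g ≡ 0 at y ∈ {2, 10}; common: {10}.
  x = 3: f ≡ 0 at y ∈ {5, 9}; g ≡ 0 at y ∈ {6}; common: ∅.
  x = 4: f ≡ 0 at y ∈ ∅; g ≡ 0 at y ∈ ∅; common: ∅.
  x = 5: f ≡ 0 at y ∈ ∅; g ≡ 0 at y ∈ ∅; common: ∅.
  x = 6: f ≡ 0 at y ∈ {0, 7}; g ≡ 0 at y ∈ ∅; common: ∅.
  x = 7: f ≡ 0 at y ∈ {6}; g ≡ 0 at y ∈ {6}; common: {6}.
  x = 8: f ≡ 0 at y ∈ {7, 10}; g ≡ 0 at y ∈ {2, 10}; common: {10}.
  x = 9: f ≡ 0 at y ∈ ∅; g ≡ 0 at y ∈ {5, 7}; common: ∅.
  x = 10: f ≡ 0 at y ∈ {0, 5}; g ≡ 0 at y ∈ ∅; common: ∅.
Collecting: common zeros = {(2, 10), (7, 6), (8, 10)}, so the count is 3.
Comparison with the Bézout bound: 3 ≤ 4 = deg(f)·deg(g), as expected for curves with no common component (the affine F_11-count falls short of the bound because intersections may lie at infinity, over extension fields, or carry multiplicity).


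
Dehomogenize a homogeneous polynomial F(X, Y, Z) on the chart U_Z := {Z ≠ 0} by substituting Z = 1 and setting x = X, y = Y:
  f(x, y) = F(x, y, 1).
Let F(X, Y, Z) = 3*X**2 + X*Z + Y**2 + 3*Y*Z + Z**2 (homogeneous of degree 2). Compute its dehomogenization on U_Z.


f(x, y) = 3*x**2 + x + y**2 + 3*y + 1

On U_Z we set Z = 1. Each monomial c·X^i·Y^j·Z^k in F becomes c·x^i·y^j·1^k = c·x^i·y^j.
Substituting Z = 1: F(X, Y, 1) = 3*x**2 + x + y**2 + 3*y + 1.
Note: deg(f) ≤ deg(F) = 2; strict inequality happens when F is divisible by Z (lost terms).


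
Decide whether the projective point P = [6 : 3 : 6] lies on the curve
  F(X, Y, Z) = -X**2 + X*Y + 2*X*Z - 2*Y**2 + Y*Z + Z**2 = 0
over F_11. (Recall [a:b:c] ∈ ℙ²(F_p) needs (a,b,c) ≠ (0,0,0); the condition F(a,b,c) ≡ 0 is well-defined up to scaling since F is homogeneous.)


F(6,3,6) ≡ 2 (mod 11); P is NOT on the curve.

Evaluate F(6, 3, 6) term-by-term (mod 11).
  -X**2 ↦ -1·36·1·1 = -36
  X*Y ↦ 1·6·3·1 = 18
  2*X*Z ↦ 2·6·1·6 = 72
  -2*Y**2 ↦ -2·1·9·1 = -18
  Y*Z ↦ 1·1·3·6 = 18
  Z**2 ↦ 1·1·1·36 = 36
Sum: F(6, 3, 6) = (-36) + (18) + (72) + (-18) + (18) + (36) = 90.
Reducing mod 11: 90 ≡ 2 (mod 11).
Since F(a, b, c) ≡ 2 ≠ 0 (mod 11), P does NOT lie on the curve.


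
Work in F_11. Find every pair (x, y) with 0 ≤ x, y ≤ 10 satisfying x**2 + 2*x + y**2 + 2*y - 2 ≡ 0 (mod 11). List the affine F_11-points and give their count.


Affine F_11-points: {(0, 4), (0, 5), (1, 10), (4, 0), (4, 9), (5, 0), (5, 9), (8, 10), (9, 4), (9, 5), (10, 1), (10, 8)}; count = 12.

For each of the 121 pairs (x, y) ∈ F_11², evaluate f(x, y) mod 11. Record the zeros.
  x = 0: [0↦9, 1↦1, 2↦6, 3↦2, 4↦0, 5↦0, 6↦2, 7↦6, 8↦1, 9↦9, 10↦8]  zeros at y ∈ {4, 5}
  x = 1: [0↦1, 1↦4, 2↦9, 3↦5, 4↦3, 5↦3, 6↦5, 7↦9, 8↦4, 9↦1, 10↦0]  zeros at y ∈ {10}
  x = 2: [0↦6, 1↦9, 2↦3, 3↦10, 4↦8, 5↦8, 6↦10, 7↦3, 8↦9, 9↦6, 10↦5]  zeros at y ∈ ∅
  x = 3: [0↦2, 1↦5, 2↦10, 3↦6, 4↦4, 5↦4, 6↦6, 7↦10, 8↦5, 9↦2, 10↦1]  zeros at y ∈ ∅
  x = 4: [0↦0, 1↦3, 2↦8, 3↦4, 4↦2, 5↦2, 6↦4, 7↦8, 8↦3, 9↦0, 10↦10]  zeros at y ∈ {0, 9}
  x = 5: [0↦0, 1↦3, 2↦8, 3↦4, 4↦2, 5↦2, 6↦4, 7↦8, 8↦3, 9↦0, 10↦10]  zeros at y ∈ {0, 9}
  x = 6: [0↦2, 1↦5, 2↦10, 3↦6, 4↦4, 5↦4, 6↦6, 7↦10, 8↦5, 9↦2, 10↦1]  zeros at y ∈ ∅
  x = 7: [0↦6, 1↦9, 2↦3, 3↦10, 4↦8, 5↦8, 6↦10, 7↦3, 8↦9, 9↦6, 10↦5]  zeros at y ∈ ∅
  x = 8: [0↦1, 1↦4, 2↦9, 3↦5, 4↦3, 5↦3, 6↦5, 7↦9, 8↦4, 9↦1, 10↦0]  zeros at y ∈ {10}
  x = 9: [0↦9, 1↦1, 2↦6, 3↦2, 4↦0, 5↦0, 6↦2, 7↦6, 8↦1, 9↦9, 10↦8]  zeros at y ∈ {4, 5}
  x = 10: [0↦8, 1↦0, 2↦5, 3↦1, 4↦10, 5↦10, 6↦1, 7↦5, 8↦0, 9↦8, 10↦7]  zeros at y ∈ {1, 8}
Collecting zeros: affine points = {(0, 4), (0, 5), (1, 10), (4, 0), (4, 9), (5, 0), (5, 9), (8, 10), (9, 4), (9, 5), (10, 1), (10, 8)}.
Total count |C(F_11)_aff| = 12.


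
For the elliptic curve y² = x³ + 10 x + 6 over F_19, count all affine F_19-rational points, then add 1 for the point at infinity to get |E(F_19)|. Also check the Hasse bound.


Affine points = {(0, 5), (0, 14), (1, 6), (1, 13), (3, 5), (3, 14), (6, 4), (6, 15), (7, 1), (7, 18), (8, 3), (8, 16), (10, 2), (10, 17), (12, 7), (12, 12), (15, 4), (15, 15), (16, 5), (16, 14), (17, 4), (17, 15)}; affine count = 22; |E(F_19)| = 23.

Discriminant check: Δ ∝ 4a³ + 27b² = 4·10³ + 27·6² = 4·1000 + 27·36 ≡ 13 (mod 19). Nonzero ⇒ E is nonsingular.
For each x ∈ F_19, compute rhs = x³ + 10·x + 6 mod 19, then count y ∈ F_19 with y² ≡ rhs.
  x = 0: rhs = 6, matching y values: 5, 14 (2 points).
  x = 1: rhs = 17, matching y values: 6, 13 (2 points).
  x = 2: rhs = 15, matching y values: none (0 points).
  x = 3: rhs = 6, matching y values: 5, 14 (2 points).
  x = 4: rhs = 15, matching y values: none (0 points).
  x = 5: rhs = 10, matching y values: none (0 points).
  x = 6: rhs = 16, matching y values: 4, 15 (2 points).
  x = 7: rhs = 1, matching y values: 1, 18 (2 points).
  x = 8: rhs = 9, matching y values: 3, 16 (2 points).
  x = 9: rhs = 8, matching y values: none (0 points).
  x = 10: rhs = 4, matching y values: 2, 17 (2 points).
  x = 11: rhs = 3, matching y values: none (0 points).
  x = 12: rhs = 11, matching y values: 7, 12 (2 points).
  x = 13: rhs = 15, matching y values: none (0 points).
  x = 14: rhs = 2, matching y values: none (0 points).
  x = 15: rhs = 16, matching y values: 4, 15 (2 points).
  x = 16: rhs = 6, matching y values: 5, 14 (2 points).
  x = 17: rhs = 16, matching y values: 4, 15 (2 points).
  x = 18: rhs = 14, matching y values: none (0 points).
Total affine count: 22.
Full point count |E(F_19)| = 22 + 1 = 23.
Hasse bound: |23 − (19+1)| = |3| = 3 ≤ 2√19 ≈ 8.7178 ✓.


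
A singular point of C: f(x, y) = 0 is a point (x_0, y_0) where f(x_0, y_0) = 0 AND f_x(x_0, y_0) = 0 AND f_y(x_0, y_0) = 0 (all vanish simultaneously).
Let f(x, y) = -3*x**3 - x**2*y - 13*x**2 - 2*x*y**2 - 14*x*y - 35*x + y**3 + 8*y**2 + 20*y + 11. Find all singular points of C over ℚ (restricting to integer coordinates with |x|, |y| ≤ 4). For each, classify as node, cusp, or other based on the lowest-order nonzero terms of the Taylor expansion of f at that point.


Singular points: {(-1, -3)}; classification: node.

Compute partial derivatives:
  f_x = -9*x**2 - 2*x*y - 26*x - 2*y**2 - 14*y - 35.
  f_y = -x**2 - 4*x*y - 14*x + 3*y**2 + 16*y + 20.
Scan x_0 ∈ {−4, ..., 4}. For each x_0, f_y(x_0, y) is a polynomial in y; find its integer roots y ∈ {−4, ..., 4}, then test f_x and f at those candidates.
  x = -4: f_y(-4, y) = 3*y**2 + 32*y + 60; no integer root y with |y| ≤ 4.
  x = -3: f_y(-3, y) = 3*y**2 + 28*y + 53; no integer root y with |y| ≤ 4.
  x = -2: f_y(-2, y) = 3*y**2 + 24*y + 44; no integer root y with |y| ≤ 4.
  x = -1: f_y(-1, y) = 3*y**2 + 20*y + 33; vanishes at y ∈ {-3}. (-1, -3): f_x = 0, f = 0 — SINGULAR.
  x = 0: f_y(0, y) = 3*y**2 + 16*y + 20; vanishes at y ∈ {-2}. (0, -2): f_x = -15 ≠ 0.
  x = 1: f_y(1, y) = 3*y**2 + 12*y + 5; no integer root y with |y| ≤ 4.
  x = 2: f_y(2, y) = 3*y**2 + 8*y - 12; no integer root y with |y| ≤ 4.
  x = 3: f_y(3, y) = 3*y**2 + 4*y - 31; no integer root y with |y| ≤ 4.
  x = 4: f_y(4, y) = 3*y**2 - 52; no integer root y with |y| ≤ 4.
Only singular point on the grid: (-1, -3).
Classify: substitute x = -1 + u, y = -3 + v and expand: f = -3*u**3 - u**2*v - u**2 - 2*u*v**2 + v**3 + v**2.
No constant or linear terms (consistent with a singular point). Quadratic part: -u**2 + v**2. Cubic part: -3*u**3 - u**2*v - 2*u*v**2 + v**3.
The quadratic part v**2 - u**2 = (v − u)(v + u) splits into two distinct linear factors, so there are two distinct tangent lines y − -3 = ±(x − -1) — this is a node (ordinary double point).
Classification: node.


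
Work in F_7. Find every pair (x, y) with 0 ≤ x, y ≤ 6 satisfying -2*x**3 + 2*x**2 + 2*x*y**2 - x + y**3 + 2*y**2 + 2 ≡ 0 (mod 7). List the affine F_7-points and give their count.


Affine F_7-points: {(0, 4), (3, 1), (4, 0), (4, 4), (5, 0), (5, 2), (6, 0)}; count = 7.

For each of the 49 pairs (x, y) ∈ F_7², evaluate f(x, y) mod 7. Record the zeros.
  x = 0: [0↦2, 1↦5, 2↦4, 3↦5, 4↦0, 5↦2, 6↦3]  zeros at y ∈ {4}
  x = 1: [0↦1, 1↦6, 2↦4, 3↦1, 4↦3, 5↦2, 6↦4]  zeros at y ∈ ∅
  x = 2: [0↦6, 1↦6, 2↦3, 3↦3, 4↦5, 5↦1, 6↦4]  zeros at y ∈ ∅
  x = 3: [0↦5, 1↦0, 2↦3, 3↦6, 4↦1, 5↦1, 6↦5]  zeros at y ∈ {1}
  x = 4: [0↦0, 1↦4, 2↦6, 3↦5, 4↦0, 5↦4, 6↦2]  zeros at y ∈ {0, 4}
  x = 5: [0↦0, 1↦6, 2↦0, 3↦2, 4↦4, 5↦5, 6↦4]  zeros at y ∈ {0, 2}
  x = 6: [0↦0, 1↦1, 2↦1, 3↦6, 4↦1, 5↦6, 6↦6]  zeros at y ∈ {0}
Collecting zeros: affine points = {(0, 4), (3, 1), (4, 0), (4, 4), (5, 0), (5, 2), (6, 0)}.
Total count |C(F_7)_aff| = 7.


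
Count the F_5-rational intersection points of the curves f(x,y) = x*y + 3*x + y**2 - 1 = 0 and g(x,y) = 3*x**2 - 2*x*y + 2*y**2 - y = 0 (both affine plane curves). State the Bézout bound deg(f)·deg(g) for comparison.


Common zeros: {(2, 3)}; count = 1; Bézout bound = 4.

deg(f) = 2, deg(g) = 2, so Bézout bound = 4.
Scan x ∈ F_5. For each x, list the y ∈ F_5 with f(x, y) ≡ 0 and those with g(x, y) ≡ 0 (mod 5); the common zeros in that column are the intersection.
  x = 0: f ≡ 0 at y ∈ {1, 4}; g ≡ 0 at y ∈ {0, 3}; common: ∅.
  x = 1: f ≡ 0 at y ∈ ∅; g ≡ 0 at y ∈ {2}; common: ∅.
  x = 2: f ≡ 0 at y ∈ {0, 3}; g ≡ 0 at y ∈ {2, 3}; common: {3}.
  x = 3: f ≡ 0 at y ∈ ∅; g ≡ 0 at y ∈ ∅; common: ∅.
  x = 4: f ≡ 0 at y ∈ ∅; g ≡ 0 at y ∈ ∅; common: ∅.
Collecting: common zeros = {(2, 3)}, so the count is 1.
Comparison with the Bézout bound: 1 ≤ 4 = deg(f)·deg(g), as expected for curves with no common component (the affine F_5-count falls short of the bound because intersections may lie at infinity, over extension fields, or carry multiplicity).


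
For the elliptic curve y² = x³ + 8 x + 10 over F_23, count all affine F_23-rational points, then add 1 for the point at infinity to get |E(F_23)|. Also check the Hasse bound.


Affine points = {(7, 8), (7, 15), (9, 11), (9, 12), (10, 3), (10, 20), (11, 7), (11, 16), (15, 3), (15, 20), (16, 5), (16, 18), (18, 11), (18, 12), (19, 11), (19, 12), (21, 3), (21, 20), (22, 1), (22, 22)}; affine count = 20; |E(F_23)| = 21.

Discriminant check: Δ ∝ 4a³ + 27b² = 4·8³ + 27·10² = 4·512 + 27·100 ≡ 10 (mod 23). Nonzero ⇒ E is nonsingular.
For each x ∈ F_23, compute rhs = x³ + 8·x + 10 mod 23, then count y ∈ F_23 with y² ≡ rhs.
  x = 0: rhs = 10, matching y values: none (0 points).
  x = 1: rhs = 19, matching y values: none (0 points).
  x = 2: rhs = 11, matching y values: none (0 points).
  x = 3: rhs = 15, matching y values: none (0 points).
  x = 4: rhs = 14, matching y values: none (0 points).
  x = 5: rhs = 14, matching y values: none (0 points).
  x = 6: rhs = 21, matching y values: none (0 points).
  x = 7: rhs = 18, matching y values: 8, 15 (2 points).
  x = 8: rhs = 11, matching y values: none (0 points).
  x = 9: rhs = 6, matching y values: 11, 12 (2 points).
  x = 10: rhs = 9, matching y values: 3, 20 (2 points).
  x = 11: rhs = 3, matching y values: 7, 16 (2 points).
  x = 12: rhs = 17, matching y values: none (0 points).
  x = 13: rhs = 11, matching y values: none (0 points).
  x = 14: rhs = 14, matching y values: none (0 points).
  x = 15: rhs = 9, matching y values: 3, 20 (2 points).
  x = 16: rhs = 2, matching y values: 5, 18 (2 points).
  x = 17: rhs = 22, matching y values: none (0 points).
  x = 18: rhs = 6, matching y values: 11, 12 (2 points).
  x = 19: rhs = 6, matching y values: 11, 12 (2 points).
  x = 20: rhs = 5, matching y values: none (0 points).
  x = 21: rhs = 9, matching y values: 3, 20 (2 points).
  x = 22: rhs = 1, matching y values: 1, 22 (2 points).
Total affine count: 20.
Full point count |E(F_23)| = 20 + 1 = 21.
Hasse bound: |21 − (23+1)| = |-3| = 3 ≤ 2√23 ≈ 9.5917 ✓.


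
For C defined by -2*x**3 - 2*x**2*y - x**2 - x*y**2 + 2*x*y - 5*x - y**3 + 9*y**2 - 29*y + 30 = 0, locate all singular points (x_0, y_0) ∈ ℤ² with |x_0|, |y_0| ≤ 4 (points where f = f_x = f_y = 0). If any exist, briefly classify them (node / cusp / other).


Singular points: {(-1, 3)}; classification: node.

Compute partial derivatives:
  f_x = -6*x**2 - 4*x*y - 2*x - y**2 + 2*y - 5.
  f_y = -2*x**2 - 2*x*y + 2*x - 3*y**2 + 18*y - 29.
Scan x_0 ∈ {−4, ..., 4}. For each x_0, f_y(x_0, y) is a polynomial in y; find its integer roots y ∈ {−4, ..., 4}, then test f_x and f at those candidates.
  x = -4: f_y(-4, y) = -3*y**2 + 26*y - 69; no integer root y with |y| ≤ 4.
  x = -3: f_y(-3, y) = -3*y**2 + 24*y - 53; no integer root y with |y| ≤ 4.
  x = -2: f_y(-2, y) = -3*y**2 + 22*y - 41; no integer root y with |y| ≤ 4.
  x = -1: f_y(-1, y) = -3*y**2 + 20*y - 33; vanishes at y ∈ {3}. (-1, 3): f_x = 0, f = 0 — SINGULAR.
  x = 0: f_y(0, y) = -3*y**2 + 18*y - 29; no integer root y with |y| ≤ 4.
  x = 1: f_y(1, y) = -3*y**2 + 16*y - 29; no integer root y with |y| ≤ 4.
  x = 2: f_y(2, y) = -3*y**2 + 14*y - 33; no integer root y with |y| ≤ 4.
  x = 3: f_y(3, y) = -3*y**2 + 12*y - 41; no integer root y with |y| ≤ 4.
  x = 4: f_y(4, y) = -3*y**2 + 10*y - 53; no integer root y with |y| ≤ 4.
Only singular point on the grid: (-1, 3).
Classify: substitute x = -1 + u, y = 3 + v and expand: f = -2*u**3 - 2*u**2*v - u**2 - u*v**2 - v**3 + v**2.
No constant or linear terms (consistent with a singular point). Quadratic part: -u**2 + v**2. Cubic part: -2*u**3 - 2*u**2*v - u*v**2 - v**3.
The quadratic part v**2 - u**2 = (v − u)(v + u) splits into two distinct linear factors, so there are two distinct tangent lines y − 3 = ±(x − -1) — this is a node (ordinary double point).
Classification: node.


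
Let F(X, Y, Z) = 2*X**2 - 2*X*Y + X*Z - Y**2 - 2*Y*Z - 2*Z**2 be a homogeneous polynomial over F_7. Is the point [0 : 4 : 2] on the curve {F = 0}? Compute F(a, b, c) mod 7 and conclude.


F(0,4,2) ≡ 2 (mod 7); P is NOT on the curve.

Evaluate F(0, 4, 2) term-by-term (mod 7).
  2*X**2 ↦ 2·0·1·1 = 0
  -2*X*Y ↦ -2·0·4·1 = 0
  X*Z ↦ 1·0·1·2 = 0
  -Y**2 ↦ -1·1·16·1 = -16
  -2*Y*Z ↦ -2·1·4·2 = -16
  -2*Z**2 ↦ -2·1·1·4 = -8
Sum: F(0, 4, 2) = (0) + (0) + (0) + (-16) + (-16) + (-8) = -40.
Reducing mod 7: -40 ≡ 2 (mod 7).
Since F(a, b, c) ≡ 2 ≠ 0 (mod 7), P does NOT lie on the curve.


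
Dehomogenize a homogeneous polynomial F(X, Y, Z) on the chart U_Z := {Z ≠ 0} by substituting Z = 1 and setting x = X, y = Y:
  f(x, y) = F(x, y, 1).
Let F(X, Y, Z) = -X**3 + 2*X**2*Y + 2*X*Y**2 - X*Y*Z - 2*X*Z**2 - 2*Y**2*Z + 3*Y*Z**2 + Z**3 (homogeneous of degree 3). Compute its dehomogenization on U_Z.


f(x, y) = -x**3 + 2*x**2*y + 2*x*y**2 - x*y - 2*x - 2*y**2 + 3*y + 1

On U_Z we set Z = 1. Each monomial c·X^i·Y^j·Z^k in F becomes c·x^i·y^j·1^k = c·x^i·y^j.
Substituting Z = 1: F(X, Y, 1) = -x**3 + 2*x**2*y + 2*x*y**2 - x*y - 2*x - 2*y**2 + 3*y + 1.
Note: deg(f) ≤ deg(F) = 3; strict inequality happens when F is divisible by Z (lost terms).


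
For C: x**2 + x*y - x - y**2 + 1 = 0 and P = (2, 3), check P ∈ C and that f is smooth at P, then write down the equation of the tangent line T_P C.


Tangent line at P: 6*x - 4*y = 0.

Step 1: f(2, 3) = 0, so P lies on C.
Step 2: partial derivatives
  f_x(x, y) = 2*x + y - 1, f_y(x, y) = x - 2*y.
  f_x(P) = 6, f_y(P) = -4 (gradient nonzero, so P is smooth).
Step 3: tangent line at P: 6·(x − 2) + -4·(y − 3) = 0.
Expanding: 6*x - 4*y = 0.


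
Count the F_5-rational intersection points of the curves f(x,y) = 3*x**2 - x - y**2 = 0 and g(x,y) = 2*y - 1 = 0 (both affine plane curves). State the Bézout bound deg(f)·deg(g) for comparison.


Common zeros: {(3, 3), (4, 3)}; count = 2; Bézout bound = 2.

deg(f) = 2, deg(g) = 1, so Bézout bound = 2.
Scan x ∈ F_5. For each x, list the y ∈ F_5 with f(x, y) ≡ 0 and those with g(x, y) ≡ 0 (mod 5); the common zeros in that column are the intersection.
  x = 0: f ≡ 0 at y ∈ {0}; g ≡ 0 at y ∈ {3}; common: ∅.
  x = 1: f ≡ 0 at y ∈ ∅; g ≡ 0 at y ∈ {3}; common: ∅.
  x = 2: f ≡ 0 at y ∈ {0}; g ≡ 0 at y ∈ {3}; common: ∅.
  x = 3: f ≡ 0 at y ∈ {2, 3}; g ≡ 0 at y ∈ {3}; common: {3}.
  x = 4: f ≡ 0 at y ∈ {2, 3}; g ≡ 0 at y ∈ {3}; common: {3}.
Collecting: common zeros = {(3, 3), (4, 3)}, so the count is 2.
Comparison with the Bézout bound: 2 ≤ 2 = deg(f)·deg(g), as expected for curves with no common component (the bound is attained).


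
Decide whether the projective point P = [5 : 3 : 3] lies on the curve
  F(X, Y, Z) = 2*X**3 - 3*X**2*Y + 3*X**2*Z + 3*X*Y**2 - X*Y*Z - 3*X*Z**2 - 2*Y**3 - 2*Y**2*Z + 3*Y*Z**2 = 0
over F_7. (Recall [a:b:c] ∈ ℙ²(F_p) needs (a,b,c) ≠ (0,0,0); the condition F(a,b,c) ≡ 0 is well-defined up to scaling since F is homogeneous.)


F(5,3,3) ≡ 3 (mod 7); P is NOT on the curve.

Evaluate F(5, 3, 3) term-by-term (mod 7).
  2*X**3 ↦ 2·125·1·1 = 250
  -3*X**2*Y ↦ -3·25·3·1 = -225
  3*X**2*Z ↦ 3·25·1·3 = 225
  3*X*Y**2 ↦ 3·5·9·1 = 135
  -X*Y*Z ↦ -1·5·3·3 = -45
  -3*X*Z**2 ↦ -3·5·1·9 = -135
  -2*Y**3 ↦ -2·1·27·1 = -54
  -2*Y**2*Z ↦ -2·1·9·3 = -54
  3*Y*Z**2 ↦ 3·1·3·9 = 81
Sum: F(5, 3, 3) = (250) + (-225) + (225) + (135) + (-45) + (-135) + (-54) + (-54) + (81) = 178.
Reducing mod 7: 178 ≡ 3 (mod 7).
Since F(a, b, c) ≡ 3 ≠ 0 (mod 7), P does NOT lie on the curve.


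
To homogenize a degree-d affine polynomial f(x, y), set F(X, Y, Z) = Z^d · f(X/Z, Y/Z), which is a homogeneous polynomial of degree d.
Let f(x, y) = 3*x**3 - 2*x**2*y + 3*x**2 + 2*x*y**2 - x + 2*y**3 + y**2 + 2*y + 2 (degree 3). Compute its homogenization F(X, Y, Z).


F(X, Y, Z) = 3*X**3 - 2*X**2*Y + 3*X**2*Z + 2*X*Y**2 - X*Z**2 + 2*Y**3 + Y**2*Z + 2*Y*Z**2 + 2*Z**3

deg(f) = 3.
Substitute x = X/Z, y = Y/Z into f, then multiply by Z^3.
  monomial 3·x^3·y^0 ↦ 3·X^3·Y^0·Z^0.
  monomial -2·x^2·y^1 ↦ -2·X^2·Y^1·Z^0.
  monomial 3·x^2·y^0 ↦ 3·X^2·Y^0·Z^1.
  monomial 2·x^1·y^2 ↦ 2·X^1·Y^2·Z^0.
  monomial -1·x^1·y^0 ↦ -1·X^1·Y^0·Z^2.
  monomial 2·x^0·y^3 ↦ 2·X^0·Y^3·Z^0.
  monomial 1·x^0·y^2 ↦ 1·X^0·Y^2·Z^1.
  monomial 2·x^0·y^1 ↦ 2·X^0·Y^1·Z^2.
  monomial 2·x^0·y^0 ↦ 2·X^0·Y^0·Z^3.
Collecting: F(X, Y, Z) = 3*X**3 - 2*X**2*Y + 3*X**2*Z + 2*X*Y**2 - X*Z**2 + 2*Y**3 + Y**2*Z + 2*Y*Z**2 + 2*Z**3.


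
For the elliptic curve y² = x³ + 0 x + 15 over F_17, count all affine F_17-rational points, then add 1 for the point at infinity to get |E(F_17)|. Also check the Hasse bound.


Affine points = {(0, 7), (0, 10), (1, 4), (1, 13), (3, 5), (3, 12), (5, 2), (5, 15), (7, 1), (7, 16), (8, 0), (9, 8), (9, 9), (12, 3), (12, 14), (13, 6), (13, 11)}; affine count = 17; |E(F_17)| = 18.

Discriminant check: Δ ∝ 4a³ + 27b² = 4·0³ + 27·15² = 4·0 + 27·225 ≡ 6 (mod 17). Nonzero ⇒ E is nonsingular.
For each x ∈ F_17, compute rhs = x³ + 0·x + 15 mod 17, then count y ∈ F_17 with y² ≡ rhs.
  x = 0: rhs = 15, matching y values: 7, 10 (2 points).
  x = 1: rhs = 16, matching y values: 4, 13 (2 points).
  x = 2: rhs = 6, matching y values: none (0 points).
  x = 3: rhs = 8, matching y values: 5, 12 (2 points).
  x = 4: rhs = 11, matching y values: none (0 points).
  x = 5: rhs = 4, matching y values: 2, 15 (2 points).
  x = 6: rhs = 10, matching y values: none (0 points).
  x = 7: rhs = 1, matching y values: 1, 16 (2 points).
  x = 8: rhs = 0, matching y values: 0 (1 points).
  x = 9: rhs = 13, matching y values: 8, 9 (2 points).
  x = 10: rhs = 12, matching y values: none (0 points).
  x = 11: rhs = 3, matching y values: none (0 points).
  x = 12: rhs = 9, matching y values: 3, 14 (2 points).
  x = 13: rhs = 2, matching y values: 6, 11 (2 points).
  x = 14: rhs = 5, matching y values: none (0 points).
  x = 15: rhs = 7, matching y values: none (0 points).
  x = 16: rhs = 14, matching y values: none (0 points).
Total affine count: 17.
Full point count |E(F_17)| = 17 + 1 = 18.
Hasse bound: |18 − (17+1)| = |0| = 0 ≤ 2√17 ≈ 8.2462 ✓.


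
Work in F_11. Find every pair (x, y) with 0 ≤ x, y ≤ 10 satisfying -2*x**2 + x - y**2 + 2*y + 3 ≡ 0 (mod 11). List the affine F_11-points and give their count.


Affine F_11-points: {(0, 3), (0, 10), (1, 6), (1, 7), (2, 4), (2, 9), (3, 1), (4, 4), (4, 9), (5, 6), (5, 7), (6, 3), (6, 10), (7, 0), (7, 2), (8, 5), (8, 8), (9, 5), (9, 8), (10, 0), (10, 2)}; count = 21.

For each of the 121 pairs (x, y) ∈ F_11², evaluate f(x, y) mod 11. Record the zeros.
  x = 0: [0↦3, 1↦4, 2↦3, 3↦0, 4↦6, 5↦10, 6↦1, 7↦1, 8↦10, 9↦6, 10↦0]  zeros at y ∈ {3, 10}
  x = 1: [0↦2, 1↦3, 2↦2, 3↦10, 4↦5, 5↦9, 6↦0, 7↦0, 8↦9, 9↦5, 10↦10]  zeros at y ∈ {6, 7}
  x = 2: [0↦8, 1↦9, 2↦8, 3↦5, 4↦0, 5↦4, 6↦6, 7↦6, 8↦4, 9↦0, 10↦5]  zeros at y ∈ {4, 9}
  x = 3: [0↦10, 1↦0, 2↦10, 3↦7, 4↦2, 5↦6, 6↦8, 7↦8, 8↦6, 9↦2, 10↦7]  zeros at y ∈ {1}
  x = 4: [0↦8, 1↦9, 2↦8, 3↦5, 4↦0, 5↦4, 6↦6, 7↦6, 8↦4, 9↦0, 10↦5]  zeros at y ∈ {4, 9}
  x = 5: [0↦2, 1↦3, 2↦2, 3↦10, 4↦5, 5↦9, 6↦0, 7↦0, 8↦9, 9↦5, 10↦10]  zeros at y ∈ {6, 7}
  x = 6: [0↦3, 1↦4, 2↦3, 3↦0, 4↦6, 5↦10, 6↦1, 7↦1, 8↦10, 9↦6, 10↦0]  zeros at y ∈ {3, 10}
  x = 7: [0↦0, 1↦1, 2↦0, 3↦8, 4↦3, 5↦7, 6↦9, 7↦9, 8↦7, 9↦3, 10↦8]  zeros at y ∈ {0, 2}
  x = 8: [0↦4, 1↦5, 2↦4, 3↦1, 4↦7, 5↦0, 6↦2, 7↦2, 8↦0, 9↦7, 10↦1]  zeros at y ∈ {5, 8}
  x = 9: [0↦4, 1↦5, 2↦4, 3↦1, 4↦7, 5↦0, 6↦2, 7↦2, 8↦0, 9↦7, 10↦1]  zeros at y ∈ {5, 8}
  x = 10: [0↦0, 1↦1, 2↦0, 3↦8, 4↦3, 5↦7, 6↦9, 7↦9, 8↦7, 9↦3, 10↦8]  zeros at y ∈ {0, 2}
Collecting zeros: affine points = {(0, 3), (0, 10), (1, 6), (1, 7), (2, 4), (2, 9), (3, 1), (4, 4), (4, 9), (5, 6), (5, 7), (6, 3), (6, 10), (7, 0), (7, 2), (8, 5), (8, 8), (9, 5), (9, 8), (10, 0), (10, 2)}.
Total count |C(F_11)_aff| = 21.


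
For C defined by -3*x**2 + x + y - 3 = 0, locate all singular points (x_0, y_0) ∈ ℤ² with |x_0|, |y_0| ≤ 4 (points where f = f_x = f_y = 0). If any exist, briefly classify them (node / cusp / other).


No singular points in the scanned grid; C is smooth there.

Compute partial derivatives:
  f_x = 1 - 6*x.
  f_y = 1.
f_y = 1 is a nonzero constant, so f_y never vanishes: no point (x, y) can satisfy f = f_x = f_y = 0. In particular no (x, y) ∈ {−4, ..., 4}² is singular; the curve is smooth.


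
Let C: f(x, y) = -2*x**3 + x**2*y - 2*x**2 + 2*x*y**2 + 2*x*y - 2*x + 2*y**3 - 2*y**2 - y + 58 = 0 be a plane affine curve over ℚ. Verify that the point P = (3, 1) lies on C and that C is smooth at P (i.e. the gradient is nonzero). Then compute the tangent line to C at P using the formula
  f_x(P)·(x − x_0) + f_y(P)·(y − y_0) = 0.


Tangent line at P: -58*x + 28*y + 146 = 0.

Step 1: f(3, 1) = 0, so P lies on C.
Step 2: partial derivatives
  f_x(x, y) = -6*x**2 + 2*x*y - 4*x + 2*y**2 + 2*y - 2, f_y(x, y) = x**2 + 4*x*y + 2*x + 6*y**2 - 4*y - 1.
  f_x(P) = -58, f_y(P) = 28 (gradient nonzero, so P is smooth).
Step 3: tangent line at P: -58·(x − 3) + 28·(y − 1) = 0.
Expanding: -58*x + 28*y + 146 = 0.
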